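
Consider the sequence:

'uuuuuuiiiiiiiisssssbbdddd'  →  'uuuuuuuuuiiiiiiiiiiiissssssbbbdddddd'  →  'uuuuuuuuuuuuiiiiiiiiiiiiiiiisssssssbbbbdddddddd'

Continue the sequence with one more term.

Term n consists of 3n u's, followed by 4n i's, followed by n+3 s's, followed by n b's, followed by 2n d's, where the shown terms are n = 2, 3, 4.
At n = 5 the blocks have lengths 15, 20, 8, 5, 10.

uuuuuuuuuuuuuuuiiiiiiiiiiiiiiiiiiiissssssssbbbbbdddddddddd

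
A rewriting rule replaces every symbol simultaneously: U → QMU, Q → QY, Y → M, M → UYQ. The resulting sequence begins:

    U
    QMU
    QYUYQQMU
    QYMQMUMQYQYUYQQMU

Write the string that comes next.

QYMUYQQYUYQQMUUYQQYMQYMQMUMQYQYUYQQMU

Replace each of the 17 characters of QYMQMUMQYQYUYQQMU in place — QY M UYQ QY UYQ QMU UYQ QY M QY M QMU M QY QY UYQ QMU — and concatenate.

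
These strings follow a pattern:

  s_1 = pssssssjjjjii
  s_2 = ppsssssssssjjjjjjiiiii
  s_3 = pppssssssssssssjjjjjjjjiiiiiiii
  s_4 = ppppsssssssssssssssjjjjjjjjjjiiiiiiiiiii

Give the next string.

Each string has the form p^{n} s^{3n+3} j^{2n+2} i^{3n-1} (n = 1, 2, …).
For the next term, n = 5, so the run lengths are 5, 18, 12, 14.

pppppssssssssssssssssssjjjjjjjjjjjjiiiiiiiiiiiiii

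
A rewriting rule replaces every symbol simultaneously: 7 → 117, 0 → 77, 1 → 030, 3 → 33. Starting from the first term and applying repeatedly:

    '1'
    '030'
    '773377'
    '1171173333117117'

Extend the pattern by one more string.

Rewriting the 16 symbols of 1171173333117117 one by one yields 030 030 117 030 030 117 33 33 33 33 030 030 117 030 030 117; concatenated:

03003011703003011733333333030030117030030117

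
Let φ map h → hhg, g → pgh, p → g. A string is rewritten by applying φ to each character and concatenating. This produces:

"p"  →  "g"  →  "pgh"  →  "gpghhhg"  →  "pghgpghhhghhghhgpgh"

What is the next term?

gpghhhgpghgpghhhghhghhgpghhhghhgpghhhghhgpghgpghhhg

Replace each of the 19 characters of pghgpghhhghhghhgpgh in place — g pgh hhg pgh g pgh hhg hhg hhg pgh hhg hhg pgh hhg hhg pgh g pgh hhg — and concatenate.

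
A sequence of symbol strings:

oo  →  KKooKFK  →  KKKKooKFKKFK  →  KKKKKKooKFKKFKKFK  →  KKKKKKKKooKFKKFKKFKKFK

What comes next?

Each term wraps the previous one in KK on the left and KFK on the right.
Applying this once more to KKKKKKKKooKFKKFKKFKKFK:

KKKKKKKKKKooKFKKFKKFKKFKKFK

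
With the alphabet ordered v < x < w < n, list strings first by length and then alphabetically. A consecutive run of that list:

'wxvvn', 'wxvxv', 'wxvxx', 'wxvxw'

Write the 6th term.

wxvwv

Continuing the enumeration 2 steps past wxvxw: wxvxw → wxvxn → (answer).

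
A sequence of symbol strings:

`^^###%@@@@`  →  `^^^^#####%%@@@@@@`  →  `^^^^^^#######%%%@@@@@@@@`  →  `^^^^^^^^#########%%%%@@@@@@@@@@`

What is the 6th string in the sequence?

Term n consists of 2n-2 ^'s, followed by 2n-1 #'s, followed by n-1 %'s, followed by 2n @'s, where the shown terms are n = 2, 3, 4, 5.
For term 6, n = 7, so the run lengths are 12, 13, 6, 14.

^^^^^^^^^^^^#############%%%%%%@@@@@@@@@@@@@@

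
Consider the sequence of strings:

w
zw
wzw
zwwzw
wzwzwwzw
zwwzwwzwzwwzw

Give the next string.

wzwzwwzwzwwzwwzwzwwzw

Each term (from the third on) is the two preceding terms concatenated in order: term 3 = w·zw = wzw.
So term 7 is wzwzwwzw·zwwzwwzwzwwzw.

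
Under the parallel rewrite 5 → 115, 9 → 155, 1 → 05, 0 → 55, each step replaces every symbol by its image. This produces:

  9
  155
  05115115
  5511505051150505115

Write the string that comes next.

Replace each of the 19 characters of 5511505051150505115 in place — 115 115 05 05 115 55 115 55 115 05 05 115 55 115 55 115 05 05 115 — and concatenate.

11511505051155511555115050511555115551150505115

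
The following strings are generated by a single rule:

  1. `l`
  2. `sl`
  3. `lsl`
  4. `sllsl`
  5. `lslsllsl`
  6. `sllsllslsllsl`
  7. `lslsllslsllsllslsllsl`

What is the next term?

This is a Fibonacci-style word recurrence s(k) = s(k−2)·s(k−1): e.g. l·sl = lsl.
Continuing: sllsllslsllsl · lslsllslsllsllslsllsl gives term 8.

sllsllslsllsllslsllslsllsllslsllsl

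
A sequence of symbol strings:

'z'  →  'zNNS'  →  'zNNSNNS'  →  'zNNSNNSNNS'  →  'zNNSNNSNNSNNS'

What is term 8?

zNNSNNSNNSNNSNNSNNSNNS

Every step adds NNS to the end: s(k+1) = s(k)·NNS.
From zNNSNNSNNSNNS, 3 further steps: zNNSNNSNNSNNS → zNNSNNSNNSNNSNNS → zNNSNNSNNSNNSNNSNNS → (answer).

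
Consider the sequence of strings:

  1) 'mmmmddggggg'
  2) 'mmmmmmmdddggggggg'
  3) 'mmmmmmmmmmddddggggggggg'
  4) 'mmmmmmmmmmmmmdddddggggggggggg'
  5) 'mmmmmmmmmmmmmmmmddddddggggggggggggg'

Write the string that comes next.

The n-th term is 3n-2 m's then n d's then 2n+1 g's, where the shown terms are n = 2, 3, 4, 5, 6.
At n = 7 the blocks have lengths 19, 7, 15.

mmmmmmmmmmmmmmmmmmmdddddddggggggggggggggg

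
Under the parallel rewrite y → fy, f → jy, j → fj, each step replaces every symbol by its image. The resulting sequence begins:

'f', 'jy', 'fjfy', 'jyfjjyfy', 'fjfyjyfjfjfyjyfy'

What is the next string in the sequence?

Rewriting the 16 symbols of fjfyjyfjfjfyjyfy one by one yields jy fj jy fy fj fy jy fj jy fj jy fy fj fy jy fy; concatenated:

jyfjjyfyfjfyjyfjjyfjjyfyfjfyjyfy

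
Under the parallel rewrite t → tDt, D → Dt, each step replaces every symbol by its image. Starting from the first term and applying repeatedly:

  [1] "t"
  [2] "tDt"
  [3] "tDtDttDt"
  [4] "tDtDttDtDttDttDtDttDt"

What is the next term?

tDtDttDtDttDttDtDttDtDttDttDtDttDttDtDttDtDttDttDtDttDt

Applying the rule to each of the 21 symbols of tDtDttDtDttDttDtDttDt gives the pieces tDt Dt tDt Dt tDt tDt Dt tDt Dt tDt tDt Dt tDt tDt Dt tDt Dt tDt tDt Dt tDt, which concatenate to the answer.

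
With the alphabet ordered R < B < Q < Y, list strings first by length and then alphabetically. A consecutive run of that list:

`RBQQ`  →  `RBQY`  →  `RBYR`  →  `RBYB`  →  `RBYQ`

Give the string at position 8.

Continuing the enumeration 3 steps past RBYQ: RBYQ → RBYY → RQRR → (answer).

RQRB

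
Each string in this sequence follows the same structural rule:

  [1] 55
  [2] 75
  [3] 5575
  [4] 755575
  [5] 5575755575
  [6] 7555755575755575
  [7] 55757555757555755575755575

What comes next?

755575557575557555757555757555755575755575

This is a Fibonacci-style word recurrence s(k) = s(k−2)·s(k−1): e.g. 55·75 = 5575.
So term 8 is 7555755575755575·55757555757555755575755575.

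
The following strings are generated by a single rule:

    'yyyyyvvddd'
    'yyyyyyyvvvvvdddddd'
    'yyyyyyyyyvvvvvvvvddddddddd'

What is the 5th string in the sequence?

Reading off run lengths: y runs 5, 7, 9; v runs 2, 5, 8; d runs 3, 6, 9 — each is linear in n (n = 1, 2, …).
Setting n = 5 gives 13, 14, 15 characters in each block.

yyyyyyyyyyyyyvvvvvvvvvvvvvvddddddddddddddd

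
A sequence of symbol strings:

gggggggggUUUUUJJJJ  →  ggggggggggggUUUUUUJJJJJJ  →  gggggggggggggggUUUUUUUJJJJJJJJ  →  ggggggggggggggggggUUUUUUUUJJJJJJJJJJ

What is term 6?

Each string has the form g^{3n+3} U^{n+3} J^{2n}, where the shown terms are n = 2, 3, 4, 5.
Setting n = 7 gives 24, 10, 14 characters in each block.

ggggggggggggggggggggggggUUUUUUUUUUJJJJJJJJJJJJJJ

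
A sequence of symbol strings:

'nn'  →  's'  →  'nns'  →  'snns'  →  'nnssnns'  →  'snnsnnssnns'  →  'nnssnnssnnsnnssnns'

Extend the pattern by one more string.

This is a Fibonacci-style word recurrence s(k) = s(k−2)·s(k−1): e.g. nn·s = nns.
So term 8 is snnsnnssnns·nnssnnssnnsnnssnns.

snnsnnssnnsnnssnnssnnsnnssnns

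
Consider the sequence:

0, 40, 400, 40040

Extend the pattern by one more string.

40040400

This is a Fibonacci-style word recurrence s(k) = s(k−1)·s(k−2): e.g. 40·0 = 400.
So term 5 is 40040·400.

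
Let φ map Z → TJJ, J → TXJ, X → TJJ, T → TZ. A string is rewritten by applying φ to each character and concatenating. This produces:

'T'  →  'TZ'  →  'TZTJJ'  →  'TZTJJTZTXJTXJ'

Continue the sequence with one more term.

TZTJJTZTXJTXJTZTJJTZTJJTXJTZTJJTXJ

Replace each of the 13 characters of TZTJJTZTXJTXJ in place — TZ TJJ TZ TXJ TXJ TZ TJJ TZ TJJ TXJ TZ TJJ TXJ — and concatenate.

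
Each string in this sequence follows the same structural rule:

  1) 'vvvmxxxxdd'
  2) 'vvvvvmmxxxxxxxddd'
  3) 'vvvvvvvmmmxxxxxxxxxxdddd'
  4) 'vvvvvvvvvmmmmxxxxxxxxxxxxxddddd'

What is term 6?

The n-th term is 2n+1 v's then n m's then 3n+1 x's then n+1 d's (n = 1, 2, …).
Setting n = 6 gives 13, 6, 19, 7 characters in each block.

vvvvvvvvvvvvvmmmmmmxxxxxxxxxxxxxxxxxxxddddddd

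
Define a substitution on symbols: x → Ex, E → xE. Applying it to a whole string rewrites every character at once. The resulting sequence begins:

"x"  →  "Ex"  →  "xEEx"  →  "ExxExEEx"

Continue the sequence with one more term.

xEExExxEExxExEEx

Apply φ to ExxExEEx symbol by symbol: E→xE, x→Ex, x→Ex, E→xE, x→Ex, E→xE, E→xE, x→Ex; joined: xE Ex Ex xE Ex xE xE Ex.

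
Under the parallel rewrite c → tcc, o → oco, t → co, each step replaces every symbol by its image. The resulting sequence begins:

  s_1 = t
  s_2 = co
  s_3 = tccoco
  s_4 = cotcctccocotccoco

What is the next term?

tccococotcctcccotcctccocotccococotcctccocotccoco

φ(cotcctccocotccoco) expands symbol-by-symbol to tcc oco co tcc tcc co tcc tcc oco tcc oco co tcc tcc oco tcc oco; joining the 17 pieces gives the next term.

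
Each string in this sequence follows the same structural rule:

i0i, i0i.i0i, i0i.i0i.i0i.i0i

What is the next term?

Each string is two copies of the previous one joined by '.'.
Doubling i0i.i0i.i0i.i0i with '.' between the halves:

i0i.i0i.i0i.i0i.i0i.i0i.i0i.i0i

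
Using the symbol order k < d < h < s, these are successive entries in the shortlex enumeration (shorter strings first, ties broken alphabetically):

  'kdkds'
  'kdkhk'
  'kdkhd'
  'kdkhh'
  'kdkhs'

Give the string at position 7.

Continuing the enumeration 2 steps past kdkhs: kdkhs → kdksk → (answer).

kdksd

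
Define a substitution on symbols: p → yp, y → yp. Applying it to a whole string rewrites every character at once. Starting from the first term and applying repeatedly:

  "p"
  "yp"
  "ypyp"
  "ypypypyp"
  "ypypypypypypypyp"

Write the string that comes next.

Rewriting the 16 symbols of ypypypypypypypyp one by one yields yp yp yp yp yp yp yp yp yp yp yp yp yp yp yp yp; concatenated:

ypypypypypypypypypypypypypypypyp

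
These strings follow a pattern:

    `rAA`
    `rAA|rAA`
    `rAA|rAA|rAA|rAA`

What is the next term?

rAA|rAA|rAA|rAA|rAA|rAA|rAA|rAA

Each string is two copies of the previous one joined by '|'.
One more doubling of rAA|rAA|rAA|rAA gives the answer.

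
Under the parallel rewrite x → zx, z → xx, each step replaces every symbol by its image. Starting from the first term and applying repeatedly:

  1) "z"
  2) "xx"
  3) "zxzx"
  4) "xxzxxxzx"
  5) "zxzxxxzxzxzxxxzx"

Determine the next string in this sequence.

xxzxxxzxzxzxxxzxxxzxxxzxzxzxxxzx

Applying the rule to each of the 16 symbols of zxzxxxzxzxzxxxzx gives the pieces xx zx xx zx zx zx xx zx xx zx xx zx zx zx xx zx, which concatenate to the answer.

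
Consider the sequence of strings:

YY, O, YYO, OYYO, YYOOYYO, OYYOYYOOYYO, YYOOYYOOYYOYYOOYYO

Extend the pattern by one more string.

OYYOYYOOYYOYYOOYYOOYYOYYOOYYO

This is a Fibonacci-style word recurrence s(k) = s(k−2)·s(k−1): e.g. YY·O = YYO.
So term 8 is OYYOYYOOYYO·YYOOYYOOYYOYYOOYYO.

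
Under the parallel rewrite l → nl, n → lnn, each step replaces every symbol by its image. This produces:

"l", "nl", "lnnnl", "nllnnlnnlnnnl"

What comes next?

lnnnlnllnnlnnnllnnlnnnllnnlnnlnnnl

φ(nllnnlnnlnnnl) expands symbol-by-symbol to lnn nl nl lnn lnn nl lnn lnn nl lnn lnn lnn nl; joining the 13 pieces gives the next term.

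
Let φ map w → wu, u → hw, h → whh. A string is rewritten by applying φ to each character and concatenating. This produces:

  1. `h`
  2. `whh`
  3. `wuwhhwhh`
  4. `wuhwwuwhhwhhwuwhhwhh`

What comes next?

Rewriting the 20 symbols of wuhwwuwhhwhhwuwhhwhh one by one yields wu hw whh wu wu hw wu whh whh wu whh whh wu hw wu whh whh wu whh whh; concatenated:

wuhwwhhwuwuhwwuwhhwhhwuwhhwhhwuhwwuwhhwhhwuwhhwhh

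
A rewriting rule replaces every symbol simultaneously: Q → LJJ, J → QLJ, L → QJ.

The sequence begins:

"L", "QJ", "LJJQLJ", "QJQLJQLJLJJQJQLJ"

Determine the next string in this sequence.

Applying the rule to each of the 16 symbols of QJQLJQLJLJJQJQLJ gives the pieces LJJ QLJ LJJ QJ QLJ LJJ QJ QLJ QJ QLJ QLJ LJJ QLJ LJJ QJ QLJ, which concatenate to the answer.

LJJQLJLJJQJQLJLJJQJQLJQJQLJQLJLJJQLJLJJQJQLJ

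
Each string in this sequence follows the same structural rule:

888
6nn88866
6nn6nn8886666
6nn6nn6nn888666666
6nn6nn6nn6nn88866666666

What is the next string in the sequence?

s(k+1) = 6nn·s(k)·66, so each term gains 6nn as a prefix and 66 as a suffix.
Applying this once more to 6nn6nn6nn6nn88866666666:

6nn6nn6nn6nn6nn8886666666666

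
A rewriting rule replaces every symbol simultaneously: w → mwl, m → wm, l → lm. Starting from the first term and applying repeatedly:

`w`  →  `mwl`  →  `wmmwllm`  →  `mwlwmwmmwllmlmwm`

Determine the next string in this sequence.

wmmwllmmwlwmmwlwmwmmwllmlmwmlmwmmwlwm

Replace each of the 16 characters of mwlwmwmmwllmlmwm in place — wm mwl lm mwl wm mwl wm wm mwl lm lm wm lm wm mwl wm — and concatenate.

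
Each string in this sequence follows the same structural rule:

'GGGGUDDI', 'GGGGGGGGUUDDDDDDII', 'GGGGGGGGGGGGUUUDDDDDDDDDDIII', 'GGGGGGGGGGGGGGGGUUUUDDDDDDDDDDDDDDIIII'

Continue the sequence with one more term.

GGGGGGGGGGGGGGGGGGGGUUUUUDDDDDDDDDDDDDDDDDDIIIII

Term n consists of 4n G's, followed by n U's, followed by 4n-2 D's, followed by n I's (n = 1, 2, …).
Setting n = 5 gives 20, 5, 18, 5 characters in each block.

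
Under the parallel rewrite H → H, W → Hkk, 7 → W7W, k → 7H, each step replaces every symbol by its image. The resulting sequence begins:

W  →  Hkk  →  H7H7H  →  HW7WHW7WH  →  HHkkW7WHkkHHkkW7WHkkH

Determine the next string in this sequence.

HH7H7HHkkW7WHkkH7H7HHH7H7HHkkW7WHkkH7H7HH

Applying the rule to each of the 21 symbols of HHkkW7WHkkHHkkW7WHkkH gives the pieces H H 7H 7H Hkk W7W Hkk H 7H 7H H H 7H 7H Hkk W7W Hkk H 7H 7H H, which concatenate to the answer.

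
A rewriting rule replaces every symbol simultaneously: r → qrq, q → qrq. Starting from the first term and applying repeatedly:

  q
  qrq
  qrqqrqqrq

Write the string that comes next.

Expanding qrqqrqqrq: q→qrq, r→qrq, q→qrq, q→qrq, r→qrq, q→qrq, q→qrq, r→qrq, q→qrq. Concatenated: qrq qrq qrq qrq qrq qrq qrq qrq qrq.

qrqqrqqrqqrqqrqqrqqrqqrqqrq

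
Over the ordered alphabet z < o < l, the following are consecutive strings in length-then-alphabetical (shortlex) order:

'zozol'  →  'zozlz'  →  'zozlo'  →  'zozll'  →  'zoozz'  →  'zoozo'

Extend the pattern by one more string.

zoozl

Treat zoozo as a base-3 numeral over the given alphabet and add one, carrying through any trailing l's.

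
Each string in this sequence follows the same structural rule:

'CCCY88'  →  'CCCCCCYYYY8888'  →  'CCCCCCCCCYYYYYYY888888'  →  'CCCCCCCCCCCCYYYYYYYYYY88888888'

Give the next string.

CCCCCCCCCCCCCCCYYYYYYYYYYYYY8888888888

Reading off run lengths: C runs 3, 6, 9, 12; Y runs 1, 4, 7, 10; 8 runs 2, 4, 6, 8 — each is linear in n (n = 1, 2, …).
Setting n = 5 gives 15, 13, 10 characters in each block.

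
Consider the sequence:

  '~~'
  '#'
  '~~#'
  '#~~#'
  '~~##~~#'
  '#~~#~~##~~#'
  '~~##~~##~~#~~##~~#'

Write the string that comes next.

#~~#~~##~~#~~##~~##~~#~~##~~#

This is a Fibonacci-style word recurrence s(k) = s(k−2)·s(k−1): e.g. ~~·# = ~~#.
So term 8 is #~~#~~##~~#·~~##~~##~~#~~##~~#.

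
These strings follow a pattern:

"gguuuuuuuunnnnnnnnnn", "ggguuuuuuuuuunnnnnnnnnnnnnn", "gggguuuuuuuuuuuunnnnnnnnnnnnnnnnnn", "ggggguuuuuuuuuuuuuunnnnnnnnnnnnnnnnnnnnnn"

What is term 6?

Term n consists of n-1 g's, followed by 2n+2 u's, followed by 4n-2 n's, where the shown terms are n = 3, 4, 5, 6.
Setting n = 8 gives 7, 18, 30 characters in each block.

ggggggguuuuuuuuuuuuuuuuuunnnnnnnnnnnnnnnnnnnnnnnnnnnnnn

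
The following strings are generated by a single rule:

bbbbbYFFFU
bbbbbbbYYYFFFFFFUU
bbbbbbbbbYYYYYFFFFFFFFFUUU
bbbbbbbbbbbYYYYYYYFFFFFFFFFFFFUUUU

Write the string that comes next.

Each string has the form b^{2n+3} Y^{2n-1} F^{3n} U^{n} (n = 1, 2, …).
At n = 5 the blocks have lengths 13, 9, 15, 5.

bbbbbbbbbbbbbYYYYYYYYYFFFFFFFFFFFFFFFUUUUU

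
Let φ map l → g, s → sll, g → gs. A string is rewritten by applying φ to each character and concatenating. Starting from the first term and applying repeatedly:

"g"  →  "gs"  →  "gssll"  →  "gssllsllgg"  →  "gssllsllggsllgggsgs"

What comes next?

gssllsllggsllgggsgssllgggsgsgssllgssll

Applying the rule to each of the 19 symbols of gssllsllggsllgggsgs gives the pieces gs sll sll g g sll g g gs gs sll g g gs gs gs sll gs sll, which concatenate to the answer.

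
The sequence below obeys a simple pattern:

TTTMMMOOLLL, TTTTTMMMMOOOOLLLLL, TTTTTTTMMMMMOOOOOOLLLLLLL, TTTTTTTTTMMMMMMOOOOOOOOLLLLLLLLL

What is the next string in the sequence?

Reading off run lengths: T runs 3, 5, 7, 9; M runs 3, 4, 5, 6; O runs 2, 4, 6, 8; L runs 3, 5, 7, 9 — each is linear in n (n = 1, 2, …).
Setting n = 5 gives 11, 7, 10, 11 characters in each block.

TTTTTTTTTTTMMMMMMMOOOOOOOOOOLLLLLLLLLLL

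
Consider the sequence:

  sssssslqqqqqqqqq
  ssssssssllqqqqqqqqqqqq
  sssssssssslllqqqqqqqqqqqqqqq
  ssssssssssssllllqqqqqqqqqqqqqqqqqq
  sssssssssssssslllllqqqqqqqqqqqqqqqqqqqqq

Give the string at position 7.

sssssssssssssssssslllllllqqqqqqqqqqqqqqqqqqqqqqqqqqq

Each string has the form s^{2n} l^{n-2} q^{3n}, where the shown terms are n = 3, 4, 5, 6, 7.
Setting n = 9 gives 18, 7, 27 characters in each block.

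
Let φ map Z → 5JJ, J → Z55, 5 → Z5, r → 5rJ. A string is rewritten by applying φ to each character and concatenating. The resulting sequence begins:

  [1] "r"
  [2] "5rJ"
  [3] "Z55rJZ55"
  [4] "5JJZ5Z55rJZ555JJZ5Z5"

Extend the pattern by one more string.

Rewriting the 20 symbols of 5JJZ5Z55rJZ555JJZ5Z5 one by one yields Z5 Z55 Z55 5JJ Z5 5JJ Z5 Z5 5rJ Z55 5JJ Z5 Z5 Z5 Z55 Z55 5JJ Z5 5JJ Z5; concatenated:

Z5Z55Z555JJZ55JJZ5Z55rJZ555JJZ5Z5Z5Z55Z555JJZ55JJZ5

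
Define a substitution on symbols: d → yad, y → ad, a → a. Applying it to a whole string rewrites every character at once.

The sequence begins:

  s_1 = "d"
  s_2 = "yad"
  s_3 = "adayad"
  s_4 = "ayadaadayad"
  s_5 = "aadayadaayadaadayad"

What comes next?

aayadaadayadaaadayadaayadaadayad

Applying the rule to each of the 19 symbols of aadayadaayadaadayad gives the pieces a a yad a ad a yad a a ad a yad a a yad a ad a yad, which concatenate to the answer.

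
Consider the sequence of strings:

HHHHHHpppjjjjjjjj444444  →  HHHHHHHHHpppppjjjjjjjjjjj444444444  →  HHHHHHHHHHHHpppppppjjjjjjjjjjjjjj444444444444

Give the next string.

HHHHHHHHHHHHHHHpppppppppjjjjjjjjjjjjjjjjj444444444444444

Term n consists of 3n H's, followed by 2n-1 p's, followed by 3n+2 j's, followed by 3n 4's, where the shown terms are n = 2, 3, 4.
Setting n = 5 gives 15, 9, 17, 15 characters in each block.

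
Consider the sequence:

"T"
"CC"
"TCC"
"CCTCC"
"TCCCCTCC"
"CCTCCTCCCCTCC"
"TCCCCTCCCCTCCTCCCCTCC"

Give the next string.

Each term (from the third on) is the two preceding terms concatenated in order: term 3 = T·CC = TCC.
Continuing: CCTCCTCCCCTCC · TCCCCTCCCCTCCTCCCCTCC gives term 8.

CCTCCTCCCCTCCTCCCCTCCCCTCCTCCCCTCC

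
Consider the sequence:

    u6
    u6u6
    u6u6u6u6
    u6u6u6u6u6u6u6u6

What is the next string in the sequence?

Each string is two copies of the previous one concatenated.
Doubling u6u6u6u6u6u6u6u6:

u6u6u6u6u6u6u6u6u6u6u6u6u6u6u6u6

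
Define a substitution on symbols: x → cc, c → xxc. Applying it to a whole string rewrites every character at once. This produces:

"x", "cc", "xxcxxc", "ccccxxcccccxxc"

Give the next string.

φ(ccccxxcccccxxc) expands symbol-by-symbol to xxc xxc xxc xxc cc cc xxc xxc xxc xxc xxc cc cc xxc; joining the 14 pieces gives the next term.

xxcxxcxxcxxcccccxxcxxcxxcxxcxxcccccxxc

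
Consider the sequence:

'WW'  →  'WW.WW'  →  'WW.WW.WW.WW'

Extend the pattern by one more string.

Each string is two copies of the previous one joined by '.'.
Doubling WW.WW.WW.WW with '.' between the halves:

WW.WW.WW.WW.WW.WW.WW.WW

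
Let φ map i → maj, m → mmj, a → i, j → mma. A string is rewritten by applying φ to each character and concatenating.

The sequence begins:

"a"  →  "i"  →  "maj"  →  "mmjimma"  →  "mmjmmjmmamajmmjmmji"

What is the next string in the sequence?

mmjmmjmmammjmmjmmammjmmjimmjimmammjmmjmmammjmmjmmamaj

Applying the rule to each of the 19 symbols of mmjmmjmmamajmmjmmji gives the pieces mmj mmj mma mmj mmj mma mmj mmj i mmj i mma mmj mmj mma mmj mmj mma maj, which concatenate to the answer.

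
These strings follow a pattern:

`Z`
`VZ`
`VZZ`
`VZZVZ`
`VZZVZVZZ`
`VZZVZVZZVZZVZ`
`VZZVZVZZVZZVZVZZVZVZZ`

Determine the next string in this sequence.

VZZVZVZZVZZVZVZZVZVZZVZZVZVZZVZZVZ

Each term (from the third on) is the previous term followed by the one before it: term 3 = VZ·Z = VZZ.
The next term joins VZZVZVZZVZZVZVZZVZVZZ and VZZVZVZZVZZVZ.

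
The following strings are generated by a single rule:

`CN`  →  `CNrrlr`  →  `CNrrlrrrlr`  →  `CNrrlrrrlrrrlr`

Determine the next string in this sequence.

Each term is the previous one with rrlr appended.
Applying this once more to CNrrlrrrlrrrlr:

CNrrlrrrlrrrlrrrlr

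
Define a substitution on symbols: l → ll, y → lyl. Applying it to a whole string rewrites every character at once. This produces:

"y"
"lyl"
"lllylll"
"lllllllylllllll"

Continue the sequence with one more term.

Applying the rule to each of the 15 symbols of lllllllylllllll gives the pieces ll ll ll ll ll ll ll lyl ll ll ll ll ll ll ll, which concatenate to the answer.

lllllllllllllllylllllllllllllll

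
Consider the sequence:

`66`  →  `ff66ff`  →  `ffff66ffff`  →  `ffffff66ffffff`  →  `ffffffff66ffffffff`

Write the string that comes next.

Each term wraps the previous one in ff on the left and ff on the right.
Applying this once more to ffffffff66ffffffff:

ffffffffff66ffffffffff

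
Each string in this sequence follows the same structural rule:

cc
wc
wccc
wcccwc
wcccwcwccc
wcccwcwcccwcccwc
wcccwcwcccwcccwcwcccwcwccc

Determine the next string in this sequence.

wcccwcwcccwcccwcwcccwcwcccwcccwcwcccwcccwc

Each term (from the third on) is the previous term followed by the one before it: term 3 = wc·cc = wccc.
The next term joins wcccwcwcccwcccwcwcccwcwccc and wcccwcwcccwcccwc.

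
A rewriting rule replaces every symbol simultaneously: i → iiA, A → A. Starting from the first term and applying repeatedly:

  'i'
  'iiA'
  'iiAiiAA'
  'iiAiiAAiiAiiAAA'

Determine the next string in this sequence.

Applying the rule to each of the 15 symbols of iiAiiAAiiAiiAAA gives the pieces iiA iiA A iiA iiA A A iiA iiA A iiA iiA A A A, which concatenate to the answer.

iiAiiAAiiAiiAAAiiAiiAAiiAiiAAAA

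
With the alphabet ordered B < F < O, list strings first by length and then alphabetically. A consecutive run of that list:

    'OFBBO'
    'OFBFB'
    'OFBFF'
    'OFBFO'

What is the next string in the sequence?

Treat OFBFO as a base-3 numeral over the given alphabet and add one, carrying through any trailing O's.

OFBOB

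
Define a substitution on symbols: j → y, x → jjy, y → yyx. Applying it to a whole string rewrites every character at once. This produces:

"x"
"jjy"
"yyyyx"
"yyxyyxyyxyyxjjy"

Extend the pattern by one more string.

Rewriting the 15 symbols of yyxyyxyyxyyxjjy one by one yields yyx yyx jjy yyx yyx jjy yyx yyx jjy yyx yyx jjy y y yyx; concatenated:

yyxyyxjjyyyxyyxjjyyyxyyxjjyyyxyyxjjyyyyyx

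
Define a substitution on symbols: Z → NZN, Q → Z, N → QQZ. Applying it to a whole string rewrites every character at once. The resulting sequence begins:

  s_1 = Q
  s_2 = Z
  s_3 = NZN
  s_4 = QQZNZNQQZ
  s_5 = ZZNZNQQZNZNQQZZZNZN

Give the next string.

NZNNZNQQZNZNQQZZZNZNQQZNZNQQZZZNZNNZNNZNQQZNZNQQZ

Replace each of the 19 characters of ZZNZNQQZNZNQQZZZNZN in place — NZN NZN QQZ NZN QQZ Z Z NZN QQZ NZN QQZ Z Z NZN NZN NZN QQZ NZN QQZ — and concatenate.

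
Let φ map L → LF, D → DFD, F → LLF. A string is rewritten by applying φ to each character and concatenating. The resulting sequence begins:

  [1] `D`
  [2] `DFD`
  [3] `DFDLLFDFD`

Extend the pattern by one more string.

Rewriting each symbol of DFDLLFDFD: D→DFD, F→LLF, D→DFD, L→LF, L→LF, F→LLF, D→DFD, F→LLF, D→DFD, which concatenates to DFD LLF DFD LF LF LLF DFD LLF DFD.

DFDLLFDFDLFLFLLFDFDLLFDFD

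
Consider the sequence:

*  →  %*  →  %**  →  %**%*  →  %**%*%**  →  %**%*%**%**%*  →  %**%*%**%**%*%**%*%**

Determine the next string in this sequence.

From term 3 onward, concatenate the last term with the second-to-last: %*·* = %**, %**·%* = %**%*, …
So term 8 is %**%*%**%**%*%**%*%**·%**%*%**%**%*.

%**%*%**%**%*%**%*%**%**%*%**%**%*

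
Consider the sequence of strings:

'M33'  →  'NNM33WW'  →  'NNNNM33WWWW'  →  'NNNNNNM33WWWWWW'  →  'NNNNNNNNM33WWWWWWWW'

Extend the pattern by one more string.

Each term wraps the previous one in NN on the left and WW on the right.
Applying this once more to NNNNNNNNM33WWWWWWWW:

NNNNNNNNNNM33WWWWWWWWWW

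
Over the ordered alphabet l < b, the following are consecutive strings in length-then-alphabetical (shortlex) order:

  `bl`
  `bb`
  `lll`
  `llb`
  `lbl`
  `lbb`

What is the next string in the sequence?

Find the rightmost character of lbb below b, bump it to the next letter, and reset everything to its right to l.

bll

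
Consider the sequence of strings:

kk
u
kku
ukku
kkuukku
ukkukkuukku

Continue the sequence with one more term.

kkuukkuukkukkuukku

From term 3 onward, concatenate the second-to-last term with the last: kk·u = kku, u·kku = ukku, …
The next term joins kkuukku and ukkukkuukku.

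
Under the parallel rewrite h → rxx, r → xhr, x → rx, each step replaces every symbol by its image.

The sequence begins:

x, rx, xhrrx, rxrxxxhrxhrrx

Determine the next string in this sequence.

xhrrxxhrrxrxrxrxxxhrrxrxxxhrxhrrx

Replace each of the 13 characters of rxrxxxhrxhrrx in place — xhr rx xhr rx rx rx rxx xhr rx rxx xhr xhr rx — and concatenate.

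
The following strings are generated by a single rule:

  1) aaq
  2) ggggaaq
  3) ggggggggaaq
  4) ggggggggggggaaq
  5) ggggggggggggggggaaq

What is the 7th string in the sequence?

ggggggggggggggggggggggggaaq

Each term is the previous one with gggg prepended.
From ggggggggggggggggaaq, 2 further steps: ggggggggggggggggaaq → ggggggggggggggggggggaaq → (answer).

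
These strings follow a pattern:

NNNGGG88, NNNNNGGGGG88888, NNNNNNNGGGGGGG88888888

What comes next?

The n-th term is 2n+1 N's then 2n+1 G's then 3n-1 8's (n = 1, 2, …).
For the next term, n = 4, so the run lengths are 9, 9, 11.

NNNNNNNNNGGGGGGGGG88888888888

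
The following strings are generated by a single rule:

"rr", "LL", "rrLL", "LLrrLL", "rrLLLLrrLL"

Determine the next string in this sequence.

LLrrLLrrLLLLrrLL

Each term (from the third on) is the two preceding terms concatenated in order: term 3 = rr·LL = rrLL.
So term 6 is LLrrLL·rrLLLLrrLL.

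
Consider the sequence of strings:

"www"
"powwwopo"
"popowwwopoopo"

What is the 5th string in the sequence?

popopopowwwopoopoopoopo

Each term wraps the previous one in po on the left and opo on the right.
From popowwwopoopo, 2 further steps: popowwwopoopo → popopowwwopoopoopo → (answer).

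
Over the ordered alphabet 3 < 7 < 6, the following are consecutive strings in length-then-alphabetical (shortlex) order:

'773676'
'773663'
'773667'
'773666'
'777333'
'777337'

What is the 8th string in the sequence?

Advancing 2 positions from 777337 through 777337 → 777336 reaches term 8.

777373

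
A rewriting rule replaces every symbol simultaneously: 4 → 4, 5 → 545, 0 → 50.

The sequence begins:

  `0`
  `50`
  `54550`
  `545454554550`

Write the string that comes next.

Rewriting each symbol of 545454554550: 5→545, 4→4, 5→545, 4→4, 5→545, 4→4, 5→545, 5→545, 4→4, 5→545, 5→545, 0→50, which concatenates to 545 4 545 4 545 4 545 545 4 545 545 50.

545454545454545545454554550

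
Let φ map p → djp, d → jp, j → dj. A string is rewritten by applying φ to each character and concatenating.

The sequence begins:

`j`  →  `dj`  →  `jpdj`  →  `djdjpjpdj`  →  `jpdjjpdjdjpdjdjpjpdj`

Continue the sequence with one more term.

φ(jpdjjpdjdjpdjdjpjpdj) expands symbol-by-symbol to dj djp jp dj dj djp jp dj jp dj djp jp dj jp dj djp dj djp jp dj; joining the 20 pieces gives the next term.

djdjpjpdjdjdjpjpdjjpdjdjpjpdjjpdjdjpdjdjpjpdj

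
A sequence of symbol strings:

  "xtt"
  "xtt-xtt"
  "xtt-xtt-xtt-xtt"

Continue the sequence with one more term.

xtt-xtt-xtt-xtt-xtt-xtt-xtt-xtt

Each string is two copies of the previous one joined by '-'.
So the next term is two copies of xtt-xtt-xtt-xtt with '-' between the halves.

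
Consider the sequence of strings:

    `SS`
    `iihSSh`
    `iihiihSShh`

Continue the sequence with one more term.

iihiihiihSShhh

Every step adds iih to the front and h to the end of the previous string.
One more step from iihiihSShh gives the answer.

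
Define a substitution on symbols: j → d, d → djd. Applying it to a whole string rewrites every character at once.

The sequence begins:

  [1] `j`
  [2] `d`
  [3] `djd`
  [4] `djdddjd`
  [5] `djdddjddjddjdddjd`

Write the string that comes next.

Rewriting the 17 symbols of djdddjddjddjdddjd one by one yields djd d djd djd djd d djd djd d djd djd d djd djd djd d djd; concatenated:

djdddjddjddjdddjddjdddjddjdddjddjddjdddjd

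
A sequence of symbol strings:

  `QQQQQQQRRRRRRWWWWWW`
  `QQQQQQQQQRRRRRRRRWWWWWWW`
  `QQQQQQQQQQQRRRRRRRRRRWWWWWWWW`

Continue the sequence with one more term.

Each string has the form Q^{2n+1} R^{2n} W^{n+3}, where the shown terms are n = 3, 4, 5.
At n = 6 the blocks have lengths 13, 12, 9.

QQQQQQQQQQQQQRRRRRRRRRRRRWWWWWWWWW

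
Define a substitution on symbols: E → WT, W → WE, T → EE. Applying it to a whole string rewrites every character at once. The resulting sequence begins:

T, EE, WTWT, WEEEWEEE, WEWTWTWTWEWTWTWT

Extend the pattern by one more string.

WEWTWEEEWEEEWEEEWEWTWEEEWEEEWEEE

Replace each of the 16 characters of WEWTWTWTWEWTWTWT in place — WE WT WE EE WE EE WE EE WE WT WE EE WE EE WE EE — and concatenate.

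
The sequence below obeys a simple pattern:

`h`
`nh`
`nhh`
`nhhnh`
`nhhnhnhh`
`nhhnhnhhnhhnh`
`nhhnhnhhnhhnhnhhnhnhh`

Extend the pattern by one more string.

nhhnhnhhnhhnhnhhnhnhhnhhnhnhhnhhnh

Each term (from the third on) is the previous term followed by the one before it: term 3 = nh·h = nhh.
So term 8 is nhhnhnhhnhhnhnhhnhnhh·nhhnhnhhnhhnh.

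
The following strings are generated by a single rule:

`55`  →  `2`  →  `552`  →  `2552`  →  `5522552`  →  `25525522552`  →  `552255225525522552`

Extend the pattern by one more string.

From term 3 onward, concatenate the second-to-last term with the last: 55·2 = 552, 2·552 = 2552, …
So term 8 is 25525522552·552255225525522552.

25525522552552255225525522552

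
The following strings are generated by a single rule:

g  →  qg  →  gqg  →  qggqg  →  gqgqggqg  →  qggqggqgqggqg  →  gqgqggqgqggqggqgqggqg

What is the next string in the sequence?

Each term (from the third on) is the two preceding terms concatenated in order: term 3 = g·qg = gqg.
Continuing: qggqggqgqggqg · gqgqggqgqggqggqgqggqg gives term 8.

qggqggqgqggqggqgqggqgqggqggqgqggqg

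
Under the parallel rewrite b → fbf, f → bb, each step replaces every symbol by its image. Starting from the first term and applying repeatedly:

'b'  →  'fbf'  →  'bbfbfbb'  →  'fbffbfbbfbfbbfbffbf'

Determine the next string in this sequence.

Replace each of the 19 characters of fbffbfbbfbfbbfbffbf in place — bb fbf bb bb fbf bb fbf fbf bb fbf bb fbf fbf bb fbf bb bb fbf bb — and concatenate.

bbfbfbbbbfbfbbfbffbfbbfbfbbfbffbfbbfbfbbbbfbfbb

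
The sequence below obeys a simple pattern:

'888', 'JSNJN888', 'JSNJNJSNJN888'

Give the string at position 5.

The strings grow by a fixed prefix JSNJN each time.
From JSNJNJSNJN888, 2 further steps: JSNJNJSNJN888 → JSNJNJSNJNJSNJN888 → (answer).

JSNJNJSNJNJSNJNJSNJN888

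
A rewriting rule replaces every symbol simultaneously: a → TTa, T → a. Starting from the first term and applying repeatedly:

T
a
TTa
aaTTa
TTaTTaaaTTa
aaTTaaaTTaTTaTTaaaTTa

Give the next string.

TTaTTaaaTTaTTaTTaaaTTaaaTTaaaTTaTTaTTaaaTTa

Applying the rule to each of the 21 symbols of aaTTaaaTTaTTaTTaaaTTa gives the pieces TTa TTa a a TTa TTa TTa a a TTa a a TTa a a TTa TTa TTa a a TTa, which concatenate to the answer.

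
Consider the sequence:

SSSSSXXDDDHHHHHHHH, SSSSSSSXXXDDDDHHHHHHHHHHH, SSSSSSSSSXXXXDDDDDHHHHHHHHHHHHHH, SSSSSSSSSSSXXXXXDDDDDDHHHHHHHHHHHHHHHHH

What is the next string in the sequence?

SSSSSSSSSSSSSXXXXXXDDDDDDDHHHHHHHHHHHHHHHHHHHH

Each string has the form S^{2n+1} X^{n} D^{n+1} H^{3n+2}, where the shown terms are n = 2, 3, 4, 5.
Setting n = 6 gives 13, 6, 7, 20 characters in each block.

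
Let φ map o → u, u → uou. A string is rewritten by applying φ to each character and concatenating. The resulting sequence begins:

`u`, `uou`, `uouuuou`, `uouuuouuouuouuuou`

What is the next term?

Rewriting the 17 symbols of uouuuouuouuouuuou one by one yields uou u uou uou uou u uou uou u uou uou u uou uou uou u uou; concatenated:

uouuuouuouuouuuouuouuuouuouuuouuouuouuuou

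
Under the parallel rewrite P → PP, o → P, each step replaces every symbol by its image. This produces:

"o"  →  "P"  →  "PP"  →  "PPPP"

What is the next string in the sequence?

Expanding PPPP: P→PP, P→PP, P→PP, P→PP. Concatenated: PP PP PP PP.

PPPPPPPP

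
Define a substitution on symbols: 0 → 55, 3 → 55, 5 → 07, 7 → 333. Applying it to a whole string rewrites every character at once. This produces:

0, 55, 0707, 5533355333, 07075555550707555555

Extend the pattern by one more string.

φ(07075555550707555555) expands symbol-by-symbol to 55 333 55 333 07 07 07 07 07 07 55 333 55 333 07 07 07 07 07 07; joining the 20 pieces gives the next term.

55333553330707070707075533355333070707070707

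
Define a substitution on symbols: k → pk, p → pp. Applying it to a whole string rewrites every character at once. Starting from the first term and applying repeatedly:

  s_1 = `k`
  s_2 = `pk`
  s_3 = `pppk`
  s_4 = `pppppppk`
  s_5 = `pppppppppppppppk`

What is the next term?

Rewriting the 16 symbols of pppppppppppppppk one by one yields pp pp pp pp pp pp pp pp pp pp pp pp pp pp pp pk; concatenated:

pppppppppppppppppppppppppppppppk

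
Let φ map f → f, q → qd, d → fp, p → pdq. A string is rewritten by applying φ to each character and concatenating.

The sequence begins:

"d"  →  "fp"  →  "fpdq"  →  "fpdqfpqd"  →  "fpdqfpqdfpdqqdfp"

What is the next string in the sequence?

φ(fpdqfpqdfpdqqdfp) expands symbol-by-symbol to f pdq fp qd f pdq qd fp f pdq fp qd qd fp f pdq; joining the 16 pieces gives the next term.

fpdqfpqdfpdqqdfpfpdqfpqdqdfpfpdq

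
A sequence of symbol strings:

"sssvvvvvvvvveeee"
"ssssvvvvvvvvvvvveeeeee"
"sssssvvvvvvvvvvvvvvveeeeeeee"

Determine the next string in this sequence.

Term n consists of n s's, followed by 3n v's, followed by 2n-2 e's, where the shown terms are n = 3, 4, 5.
Setting n = 6 gives 6, 18, 10 characters in each block.

ssssssvvvvvvvvvvvvvvvvvveeeeeeeeee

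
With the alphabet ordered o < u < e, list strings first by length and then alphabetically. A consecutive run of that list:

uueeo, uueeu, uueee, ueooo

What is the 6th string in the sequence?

Continuing the enumeration 2 steps past ueooo: ueooo → ueoou → (answer).

ueooe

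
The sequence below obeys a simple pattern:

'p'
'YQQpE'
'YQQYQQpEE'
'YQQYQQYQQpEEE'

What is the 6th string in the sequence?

Each term wraps the previous one in YQQ on the left and E on the right.
From YQQYQQYQQpEEE, 2 further steps: YQQYQQYQQpEEE → YQQYQQYQQYQQpEEEE → (answer).

YQQYQQYQQYQQYQQpEEEEE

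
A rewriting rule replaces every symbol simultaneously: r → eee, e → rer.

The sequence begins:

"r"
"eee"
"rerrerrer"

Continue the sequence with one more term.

Rewriting each symbol of rerrerrer: r→eee, e→rer, r→eee, r→eee, e→rer, r→eee, r→eee, e→rer, r→eee, which concatenates to eee rer eee eee rer eee eee rer eee.

eeerereeeeeerereeeeeerereee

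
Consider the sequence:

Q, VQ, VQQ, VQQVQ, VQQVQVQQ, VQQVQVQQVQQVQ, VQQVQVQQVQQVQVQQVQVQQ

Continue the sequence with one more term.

VQQVQVQQVQQVQVQQVQVQQVQQVQVQQVQQVQ

From term 3 onward, concatenate the last term with the second-to-last: VQ·Q = VQQ, VQQ·VQ = VQQVQ, …
Continuing: VQQVQVQQVQQVQVQQVQVQQ · VQQVQVQQVQQVQ gives term 8.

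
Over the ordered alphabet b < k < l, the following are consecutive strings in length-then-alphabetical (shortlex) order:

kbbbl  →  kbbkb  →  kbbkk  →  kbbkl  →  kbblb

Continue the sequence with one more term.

kbblk

The successor of kbblb increments the rightmost position that isn't already l and resets every position after it to b.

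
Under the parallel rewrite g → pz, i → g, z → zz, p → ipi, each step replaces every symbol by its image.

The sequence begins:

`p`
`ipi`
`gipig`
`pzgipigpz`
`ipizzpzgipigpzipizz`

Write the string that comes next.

Rewriting the 19 symbols of ipizzpzgipigpzipizz one by one yields g ipi g zz zz ipi zz pz g ipi g pz ipi zz g ipi g zz zz; concatenated:

gipigzzzzipizzpzgipigpzipizzgipigzzzz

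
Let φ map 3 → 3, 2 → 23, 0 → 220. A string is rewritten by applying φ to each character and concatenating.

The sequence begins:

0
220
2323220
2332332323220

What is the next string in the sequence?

233323332332332323220

Applying the rule to each of the 13 symbols of 2332332323220 gives the pieces 23 3 3 23 3 3 23 3 23 3 23 23 220, which concatenate to the answer.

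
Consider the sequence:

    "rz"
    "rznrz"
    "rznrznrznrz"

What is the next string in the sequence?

rznrznrznrznrznrznrznrz

Every step duplicates the string with 'n' between the halves.
So the next term is two copies of rznrznrznrz with 'n' between the halves.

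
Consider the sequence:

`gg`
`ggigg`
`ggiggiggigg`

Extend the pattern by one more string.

Every step duplicates the string with 'i' between the halves.
So the next term is two copies of ggiggiggigg with 'i' between the halves.

ggiggiggiggiggiggiggigg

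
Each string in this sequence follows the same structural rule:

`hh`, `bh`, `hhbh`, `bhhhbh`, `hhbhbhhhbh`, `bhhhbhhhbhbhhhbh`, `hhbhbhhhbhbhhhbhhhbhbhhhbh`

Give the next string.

Each term (from the third on) is the two preceding terms concatenated in order: term 3 = hh·bh = hhbh.
So term 8 is bhhhbhhhbhbhhhbh·hhbhbhhhbhbhhhbhhhbhbhhhbh.

bhhhbhhhbhbhhhbhhhbhbhhhbhbhhhbhhhbhbhhhbh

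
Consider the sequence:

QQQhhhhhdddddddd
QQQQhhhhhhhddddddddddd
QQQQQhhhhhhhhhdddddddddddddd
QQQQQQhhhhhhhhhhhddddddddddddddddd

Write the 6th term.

Reading off run lengths: Q runs 3, 4, 5, 6; h runs 5, 7, 9, 11; d runs 8, 11, 14, 17 — each is linear in n, where the shown terms are n = 3, 4, 5, 6.
For term 6, n = 8, so the run lengths are 8, 15, 23.

QQQQQQQQhhhhhhhhhhhhhhhddddddddddddddddddddddd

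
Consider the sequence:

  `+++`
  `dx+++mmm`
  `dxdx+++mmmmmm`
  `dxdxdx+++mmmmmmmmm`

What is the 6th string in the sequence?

dxdxdxdxdx+++mmmmmmmmmmmmmmm

Each term wraps the previous one in dx on the left and mmm on the right.
From dxdxdx+++mmmmmmmmm, 2 further steps: dxdxdx+++mmmmmmmmm → dxdxdxdx+++mmmmmmmmmmmm → (answer).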